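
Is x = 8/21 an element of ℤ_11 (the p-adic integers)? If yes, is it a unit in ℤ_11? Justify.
x ∈ ℤ_11^× (unit); v_11(x) = 0

ℤ_11 = {x ∈ ℚ_11 : v_11(x) ≥ 0} and ℤ_11^× = {x ∈ ℤ_11 : v_11(x) = 0}. Here v_11(8/21) = v_11(num) − v_11(den) = 0; compare against these criteria.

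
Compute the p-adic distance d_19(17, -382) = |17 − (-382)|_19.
d_19(17, -382) = 1/19

Step 1 — x − y = 17 − (-382) = 399. Step 2 — v_19(399) = 1 (factor: 399 = (19^1 · 21); the sign does not affect v_p). Step 3 — |x − y|_19 = 19^{-1} = 1/19.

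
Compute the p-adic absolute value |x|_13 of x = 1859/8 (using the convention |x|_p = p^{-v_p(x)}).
|1859/8|_13 = 1/169

Step 1 — compute v_13(x) by factoring powers of 13 out of the numerator and denominator: v_13(1859/8) = 2. Step 2 — apply |x|_p = p^{-v_p(x)} = 13^{-2} = 1/169.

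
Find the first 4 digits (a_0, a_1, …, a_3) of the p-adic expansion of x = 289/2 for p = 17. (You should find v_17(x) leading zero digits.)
(a_0, …, a_3) = (0, 0, 9, 8)

v_17(289/2) = 2, so a_0 = ... = a_1 = 0. Factor out: x = 17^2 · u with u = 1/2 a unit in ℤ_17. Expand u iteratively via a_{v+i} = u_i mod 17, u_{i+1} = (u_i − a_{v+i})/17:
  u_0 = 1/2;  a_2 = 9;  u_1 = (u_0 − 9)/17 = -1/2
  u_1 = -1/2;  a_3 = 8;  u_2 = (u_1 − 8)/17 = -1/2
Digits: (0, 0, 9, 8).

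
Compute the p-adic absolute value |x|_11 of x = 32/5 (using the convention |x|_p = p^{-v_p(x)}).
|32/5|_11 = 1

Step 1 — compute v_11(x) by factoring powers of 11 out of the numerator and denominator: v_11(32/5) = 0. Step 2 — apply |x|_p = p^{-v_p(x)} = 11^{0} = 1.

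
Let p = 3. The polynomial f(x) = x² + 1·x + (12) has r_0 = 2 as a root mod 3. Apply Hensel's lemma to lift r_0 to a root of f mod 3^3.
r_2 = 20 (mod 27)

Hensel: r_{i+1} = r_i − f(r_i)·(f′(r_i))^{-1} mod 3^{i+2}, f′(x) = 2x + 1. Iterate:
  r_0 = 2 (mod 3)
  r_1 = 2 (mod 9)
  r_2 = 20 (mod 27)
Final: r = 20 satisfies f(r) ≡ 0 mod 3^3.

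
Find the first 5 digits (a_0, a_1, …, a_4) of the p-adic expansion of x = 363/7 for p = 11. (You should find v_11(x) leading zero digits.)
(a_0, …, a_4) = (0, 0, 2, 3, 6)

v_11(363/7) = 2, so a_0 = ... = a_1 = 0. Factor out: x = 11^2 · u with u = 3/7 a unit in ℤ_11. Expand u iteratively via a_{v+i} = u_i mod 11, u_{i+1} = (u_i − a_{v+i})/11:
  u_0 = 3/7;  a_2 = 2;  u_1 = (u_0 − 2)/11 = -1/7
  u_1 = -1/7;  a_3 = 3;  u_2 = (u_1 − 3)/11 = -2/7
  u_2 = -2/7;  a_4 = 6;  u_3 = (u_2 − 6)/11 = -4/7
Digits: (0, 0, 2, 3, 6).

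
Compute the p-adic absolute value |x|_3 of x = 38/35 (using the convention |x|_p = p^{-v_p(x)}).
|38/35|_3 = 1

Step 1 — compute v_3(x) by factoring powers of 3 out of the numerator and denominator: v_3(38/35) = 0. Step 2 — apply |x|_p = p^{-v_p(x)} = 3^{0} = 1.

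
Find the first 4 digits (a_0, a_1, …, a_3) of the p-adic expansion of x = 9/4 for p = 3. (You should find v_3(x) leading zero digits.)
(a_0, …, a_3) = (0, 0, 1, 2)

v_3(9/4) = 2, so a_0 = ... = a_1 = 0. Factor out: x = 3^2 · u with u = 1/4 a unit in ℤ_3. Expand u iteratively via a_{v+i} = u_i mod 3, u_{i+1} = (u_i − a_{v+i})/3:
  u_0 = 1/4;  a_2 = 1;  u_1 = (u_0 − 1)/3 = -1/4
  u_1 = -1/4;  a_3 = 2;  u_2 = (u_1 − 2)/3 = -3/4
Digits: (0, 0, 1, 2).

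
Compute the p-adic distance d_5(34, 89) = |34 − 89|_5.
d_5(34, 89) = 1/5

Step 1 — x − y = 34 − 89 = -55. Step 2 — v_5(-55) = 1 (factor: -55 = −(5^1 · 11); the sign does not affect v_p). Step 3 — |x − y|_5 = 5^{-1} = 1/5.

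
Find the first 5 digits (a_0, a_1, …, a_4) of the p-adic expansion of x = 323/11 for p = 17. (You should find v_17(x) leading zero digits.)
(a_0, …, a_4) = (0, 11, 1, 3, 6)

v_17(323/11) = 1, so a_0 = ... = a_0 = 0. Factor out: x = 17^1 · u with u = 19/11 a unit in ℤ_17. Expand u iteratively via a_{v+i} = u_i mod 17, u_{i+1} = (u_i − a_{v+i})/17:
  u_0 = 19/11;  a_1 = 11;  u_1 = (u_0 − 11)/17 = -6/11
  u_1 = -6/11;  a_2 = 1;  u_2 = (u_1 − 1)/17 = -1/11
  u_2 = -1/11;  a_3 = 3;  u_3 = (u_2 − 3)/17 = -2/11
  u_3 = -2/11;  a_4 = 6;  u_4 = (u_3 − 6)/17 = -4/11
Digits: (0, 11, 1, 3, 6).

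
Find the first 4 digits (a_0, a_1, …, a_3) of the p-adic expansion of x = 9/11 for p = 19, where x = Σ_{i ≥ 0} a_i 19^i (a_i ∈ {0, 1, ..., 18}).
(a_0, …, a_3) = (6, 17, 6, 10)

v_19(9/11) = 0 (numerator and denominator both coprime to 19), so x ∈ ℤ_19^×. Compute digits iteratively via a_i = x_i mod 19, x_{i+1} = (x_i − a_i)/19, with x_0 = x:
  x_0 = 9/11;  a_0 = 6;  x_1 = (x_0 − 6)/19 = -3/11
  x_1 = -3/11;  a_1 = 17;  x_2 = (x_1 − 17)/19 = -10/11
  x_2 = -10/11;  a_2 = 6;  x_3 = (x_2 − 6)/19 = -4/11
  x_3 = -4/11;  a_3 = 10;  x_4 = (x_3 − 10)/19 = -6/11
Digits: (6, 17, 6, 10).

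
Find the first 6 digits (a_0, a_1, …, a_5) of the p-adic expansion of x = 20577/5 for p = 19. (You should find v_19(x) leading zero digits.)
(a_0, …, a_5) = (0, 0, 0, 12, 7, 11)

v_19(20577/5) = 3, so a_0 = ... = a_2 = 0. Factor out: x = 19^3 · u with u = 3/5 a unit in ℤ_19. Expand u iteratively via a_{v+i} = u_i mod 19, u_{i+1} = (u_i − a_{v+i})/19:
  u_0 = 3/5;  a_3 = 12;  u_1 = (u_0 − 12)/19 = -3/5
  u_1 = -3/5;  a_4 = 7;  u_2 = (u_1 − 7)/19 = -2/5
  u_2 = -2/5;  a_5 = 11;  u_3 = (u_2 − 11)/19 = -3/5
Digits: (0, 0, 0, 12, 7, 11).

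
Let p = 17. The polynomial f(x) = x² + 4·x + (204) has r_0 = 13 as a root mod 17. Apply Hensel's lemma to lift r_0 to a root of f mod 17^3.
r_2 = 4382 (mod 4913)

Hensel: r_{i+1} = r_i − f(r_i)·(f′(r_i))^{-1} mod 17^{i+2}, f′(x) = 2x + 4. Iterate:
  r_0 = 13 (mod 17)
  r_1 = 47 (mod 289)
  r_2 = 4382 (mod 4913)
Final: r = 4382 satisfies f(r) ≡ 0 mod 17^3.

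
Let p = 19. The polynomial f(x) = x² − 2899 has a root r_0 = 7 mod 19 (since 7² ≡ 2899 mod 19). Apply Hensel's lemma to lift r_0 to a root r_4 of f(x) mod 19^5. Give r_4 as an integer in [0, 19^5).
r_4 = 1331166 (mod 2476099)

Hensel's recurrence: r_{i+1} = r_i − f(r_i)·(f′(r_i))^{-1} mod 19^{i+2}, with f′(x) = 2x. Iterate:
  r_0 = 7 (mod 19)
  r_1 = 159 (mod 361)
  r_2 = 520 (mod 6859)
  r_3 = 27956 (mod 130321)
  r_4 = 1331166 (mod 2476099)
Final: r_4 = 1331166, and one checks f(r_4) ≡ 0 mod 19^5.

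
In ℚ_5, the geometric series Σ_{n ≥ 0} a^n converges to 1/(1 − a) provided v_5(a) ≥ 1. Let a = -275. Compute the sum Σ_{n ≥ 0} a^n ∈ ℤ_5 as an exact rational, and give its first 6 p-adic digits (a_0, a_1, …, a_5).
Σ a^n = 1/(1 − a) = 1/276;  first 6 digits = (1, 0, 4, 2, 0, 4)

v_5(a) = 2 ≥ 1, so the series converges in ℤ_5 to 1/(1 − a) = 1/(1 − (-275)) = 1/276. Expand this rational in ℤ_5: compute digits iteratively via d_i = x_i mod 5, x_{i+1} = (x_i − d_i)/5. The first 6 digits are (1, 0, 4, 2, 0, 4).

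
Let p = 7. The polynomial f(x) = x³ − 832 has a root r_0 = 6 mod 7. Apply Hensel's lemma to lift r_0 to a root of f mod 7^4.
r_3 = 1077 (mod 2401)

Hensel: r_{i+1} = r_i − f(r_i)/f′(r_i) mod 7^{i+2}, where f′(x) = 3x². Iterate:
  r_0 = 6 (mod 7)
  r_1 = 48 (mod 49)
  r_2 = 48 (mod 343)
  r_3 = 1077 (mod 2401)
Final: r = 1077 with f(r) ≡ 0 mod 7^4.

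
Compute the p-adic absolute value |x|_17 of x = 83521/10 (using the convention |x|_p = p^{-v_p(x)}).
|83521/10|_17 = 1/83521

Step 1 — compute v_17(x) by factoring powers of 17 out of the numerator and denominator: v_17(83521/10) = 4. Step 2 — apply |x|_p = p^{-v_p(x)} = 17^{-4} = 1/83521.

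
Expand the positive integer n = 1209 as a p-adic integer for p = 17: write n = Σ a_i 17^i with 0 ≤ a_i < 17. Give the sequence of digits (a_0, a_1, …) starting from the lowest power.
(a_0, a_1, …) = (2, 3, 4)

Repeated division by 17 gives the digits low-to-high: 1209 = 2 + 3·17^1 + 4·17^2. Digit sequence: (2, 3, 4).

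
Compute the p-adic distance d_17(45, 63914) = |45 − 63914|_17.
d_17(45, 63914) = 1/4913

Step 1 — x − y = 45 − 63914 = -63869. Step 2 — v_17(-63869) = 3 (factor: -63869 = −(17^3 · 13); the sign does not affect v_p). Step 3 — |x − y|_17 = 17^{-3} = 1/4913.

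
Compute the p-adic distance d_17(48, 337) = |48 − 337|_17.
d_17(48, 337) = 1/289

Step 1 — x − y = 48 − 337 = -289. Step 2 — v_17(-289) = 2 (factor: -289 = −(17^2 · 1); the sign does not affect v_p). Step 3 — |x − y|_17 = 17^{-2} = 1/289.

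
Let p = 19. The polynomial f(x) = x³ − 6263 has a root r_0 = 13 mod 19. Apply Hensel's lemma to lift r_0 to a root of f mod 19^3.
r_2 = 659 (mod 6859)

Hensel: r_{i+1} = r_i − f(r_i)/f′(r_i) mod 19^{i+2}, where f′(x) = 3x². Iterate:
  r_0 = 13 (mod 19)
  r_1 = 298 (mod 361)
  r_2 = 659 (mod 6859)
Final: r = 659 with f(r) ≡ 0 mod 19^3.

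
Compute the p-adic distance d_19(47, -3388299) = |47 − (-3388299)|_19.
d_19(47, -3388299) = 1/130321

Step 1 — x − y = 47 − (-3388299) = 3388346. Step 2 — v_19(3388346) = 4 (factor: 3388346 = (19^4 · 26); the sign does not affect v_p). Step 3 — |x − y|_19 = 19^{-4} = 1/130321.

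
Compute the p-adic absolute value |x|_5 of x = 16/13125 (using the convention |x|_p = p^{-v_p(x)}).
|16/13125|_5 = 625

Step 1 — compute v_5(x) by factoring powers of 5 out of the numerator and denominator: v_5(16/13125) = -4. Step 2 — apply |x|_p = p^{-v_p(x)} = 5^{4} = 625.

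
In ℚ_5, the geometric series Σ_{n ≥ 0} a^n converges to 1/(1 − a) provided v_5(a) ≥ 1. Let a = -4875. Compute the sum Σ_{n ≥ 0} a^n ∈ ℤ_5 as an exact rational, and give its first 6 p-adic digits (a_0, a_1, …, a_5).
Σ a^n = 1/(1 − a) = 1/4876;  first 6 digits = (1, 0, 0, 1, 2, 3)

v_5(a) = 3 ≥ 1, so the series converges in ℤ_5 to 1/(1 − a) = 1/(1 − (-4875)) = 1/4876. Expand this rational in ℤ_5: compute digits iteratively via d_i = x_i mod 5, x_{i+1} = (x_i − d_i)/5. The first 6 digits are (1, 0, 0, 1, 2, 3).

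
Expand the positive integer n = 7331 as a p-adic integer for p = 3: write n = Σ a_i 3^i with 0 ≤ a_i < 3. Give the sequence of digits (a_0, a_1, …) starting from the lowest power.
(a_0, a_1, …) = (2, 1, 1, 1, 0, 0, 1, 0, 1)

Repeated division by 3 gives the digits low-to-high: 7331 = 2 + 1·3^1 + 1·3^2 + 1·3^3 + 1·3^6 + 1·3^8. Digit sequence: (2, 1, 1, 1, 0, 0, 1, 0, 1).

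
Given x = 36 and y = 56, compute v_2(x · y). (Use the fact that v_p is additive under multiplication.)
v_2(2016) = 5

v_p(x) = 2 (factor: 36 = 2^2 · 9); v_p(y) = 3 (factor: 56 = 2^3 · 7). Additivity: v_p(xy) = v_p(x) + v_p(y) = 2 + 3 = 5. (Direct check: xy = 2016 = 2^5 · (63).)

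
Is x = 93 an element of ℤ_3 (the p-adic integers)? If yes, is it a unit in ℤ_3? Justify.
x ∈ ℤ_3 but not a unit; v_3(x) = 1 > 0

ℤ_3 = {x ∈ ℚ_3 : v_3(x) ≥ 0} and ℤ_3^× = {x ∈ ℤ_3 : v_3(x) = 0}. Here v_3(93) = v_3(num) − v_3(den) = 1; compare against these criteria.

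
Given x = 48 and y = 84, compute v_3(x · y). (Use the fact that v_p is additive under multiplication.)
v_3(4032) = 2

v_p(x) = 1 (factor: 48 = 3^1 · 16); v_p(y) = 1 (factor: 84 = 3^1 · 28). Additivity: v_p(xy) = v_p(x) + v_p(y) = 1 + 1 = 2. (Direct check: xy = 4032 = 3^2 · (448).)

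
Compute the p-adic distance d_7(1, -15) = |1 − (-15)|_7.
d_7(1, -15) = 1

Step 1 — x − y = 1 − (-15) = 16. Step 2 — v_7(16) = 0 (factor: 16 = (7^0 · 16); the sign does not affect v_p). Step 3 — |x − y|_7 = 7^{0} = 1.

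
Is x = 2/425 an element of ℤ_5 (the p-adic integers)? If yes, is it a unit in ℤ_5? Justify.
x ∉ ℤ_5 (v_5(x) = -2 < 0)

ℤ_5 = {x ∈ ℚ_5 : v_5(x) ≥ 0} and ℤ_5^× = {x ∈ ℤ_5 : v_5(x) = 0}. Here v_5(2/425) = v_5(num) − v_5(den) = -2; compare against these criteria.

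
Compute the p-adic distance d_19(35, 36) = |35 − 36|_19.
d_19(35, 36) = 1

Step 1 — x − y = 35 − 36 = -1. Step 2 — v_19(-1) = 0 (factor: -1 = −(19^0 · 1); the sign does not affect v_p). Step 3 — |x − y|_19 = 19^{0} = 1.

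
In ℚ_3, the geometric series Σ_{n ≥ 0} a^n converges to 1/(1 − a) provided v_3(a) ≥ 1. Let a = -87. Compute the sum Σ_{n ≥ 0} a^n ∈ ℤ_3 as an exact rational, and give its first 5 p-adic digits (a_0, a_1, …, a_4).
Σ a^n = 1/(1 − a) = 1/88;  first 5 digits = (1, 1, 0, 2, 0)

v_3(a) = 1 ≥ 1, so the series converges in ℤ_3 to 1/(1 − a) = 1/(1 − (-87)) = 1/88. Expand this rational in ℤ_3: compute digits iteratively via d_i = x_i mod 3, x_{i+1} = (x_i − d_i)/3. The first 5 digits are (1, 1, 0, 2, 0).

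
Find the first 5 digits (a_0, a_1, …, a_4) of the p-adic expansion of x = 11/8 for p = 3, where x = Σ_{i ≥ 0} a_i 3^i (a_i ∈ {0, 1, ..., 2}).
(a_0, …, a_4) = (1, 2, 2, 1, 2)

v_3(11/8) = 0 (numerator and denominator both coprime to 3), so x ∈ ℤ_3^×. Compute digits iteratively via a_i = x_i mod 3, x_{i+1} = (x_i − a_i)/3, with x_0 = x:
  x_0 = 11/8;  a_0 = 1;  x_1 = (x_0 − 1)/3 = 1/8
  x_1 = 1/8;  a_1 = 2;  x_2 = (x_1 − 2)/3 = -5/8
  x_2 = -5/8;  a_2 = 2;  x_3 = (x_2 − 2)/3 = -7/8
  x_3 = -7/8;  a_3 = 1;  x_4 = (x_3 − 1)/3 = -5/8
  x_4 = -5/8;  a_4 = 2;  x_5 = (x_4 − 2)/3 = -7/8
Digits: (1, 2, 2, 1, 2).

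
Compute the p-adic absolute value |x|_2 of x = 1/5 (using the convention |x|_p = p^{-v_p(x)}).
|1/5|_2 = 1

Step 1 — compute v_2(x) by factoring powers of 2 out of the numerator and denominator: v_2(1/5) = 0. Step 2 — apply |x|_p = p^{-v_p(x)} = 2^{0} = 1.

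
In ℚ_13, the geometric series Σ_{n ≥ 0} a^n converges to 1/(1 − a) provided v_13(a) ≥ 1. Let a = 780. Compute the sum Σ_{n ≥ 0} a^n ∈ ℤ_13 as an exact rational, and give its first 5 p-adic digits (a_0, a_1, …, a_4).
Σ a^n = 1/(1 − a) = -1/779;  first 5 digits = (1, 8, 3, 9, 10)

v_13(a) = 1 ≥ 1, so the series converges in ℤ_13 to 1/(1 − a) = 1/(1 − 780) = -1/779. Expand this rational in ℤ_13: compute digits iteratively via d_i = x_i mod 13, x_{i+1} = (x_i − d_i)/13. The first 5 digits are (1, 8, 3, 9, 10).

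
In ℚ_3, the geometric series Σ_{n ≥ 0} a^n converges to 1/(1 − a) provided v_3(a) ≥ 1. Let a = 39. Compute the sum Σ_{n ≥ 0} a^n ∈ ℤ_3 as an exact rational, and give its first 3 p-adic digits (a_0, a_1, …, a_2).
Σ a^n = 1/(1 − a) = -1/38;  first 3 digits = (1, 1, 2)

v_3(a) = 1 ≥ 1, so the series converges in ℤ_3 to 1/(1 − a) = 1/(1 − 39) = -1/38. Expand this rational in ℤ_3: compute digits iteratively via d_i = x_i mod 3, x_{i+1} = (x_i − d_i)/3. The first 3 digits are (1, 1, 2).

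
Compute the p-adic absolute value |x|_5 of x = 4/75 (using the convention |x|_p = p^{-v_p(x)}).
|4/75|_5 = 25

Step 1 — compute v_5(x) by factoring powers of 5 out of the numerator and denominator: v_5(4/75) = -2. Step 2 — apply |x|_p = p^{-v_p(x)} = 5^{2} = 25.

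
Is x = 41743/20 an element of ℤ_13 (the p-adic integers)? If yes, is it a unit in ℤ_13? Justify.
x ∈ ℤ_13 but not a unit; v_13(x) = 3 > 0

ℤ_13 = {x ∈ ℚ_13 : v_13(x) ≥ 0} and ℤ_13^× = {x ∈ ℤ_13 : v_13(x) = 0}. Here v_13(41743/20) = v_13(num) − v_13(den) = 3; compare against these criteria.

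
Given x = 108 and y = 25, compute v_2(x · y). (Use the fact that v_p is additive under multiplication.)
v_2(2700) = 2

v_p(x) = 2 (factor: 108 = 2^2 · 27); v_p(y) = 0 (factor: 25 = 2^0 · 25). Additivity: v_p(xy) = v_p(x) + v_p(y) = 2 + 0 = 2. (Direct check: xy = 2700 = 2^2 · (675).)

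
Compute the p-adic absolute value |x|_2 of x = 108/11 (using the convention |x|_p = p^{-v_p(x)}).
|108/11|_2 = 1/4

Step 1 — compute v_2(x) by factoring powers of 2 out of the numerator and denominator: v_2(108/11) = 2. Step 2 — apply |x|_p = p^{-v_p(x)} = 2^{-2} = 1/4.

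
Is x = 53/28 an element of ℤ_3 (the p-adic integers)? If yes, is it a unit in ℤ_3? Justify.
x ∈ ℤ_3^× (unit); v_3(x) = 0

ℤ_3 = {x ∈ ℚ_3 : v_3(x) ≥ 0} and ℤ_3^× = {x ∈ ℤ_3 : v_3(x) = 0}. Here v_3(53/28) = v_3(num) − v_3(den) = 0; compare against these criteria.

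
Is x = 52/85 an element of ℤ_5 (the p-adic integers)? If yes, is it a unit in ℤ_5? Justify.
x ∉ ℤ_5 (v_5(x) = -1 < 0)

ℤ_5 = {x ∈ ℚ_5 : v_5(x) ≥ 0} and ℤ_5^× = {x ∈ ℤ_5 : v_5(x) = 0}. Here v_5(52/85) = v_5(num) − v_5(den) = -1; compare against these criteria.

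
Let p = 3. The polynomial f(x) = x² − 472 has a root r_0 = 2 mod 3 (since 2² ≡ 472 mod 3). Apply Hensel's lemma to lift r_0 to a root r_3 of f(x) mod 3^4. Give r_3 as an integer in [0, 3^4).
r_3 = 38 (mod 81)

Hensel's recurrence: r_{i+1} = r_i − f(r_i)·(f′(r_i))^{-1} mod 3^{i+2}, with f′(x) = 2x. Iterate:
  r_0 = 2 (mod 3)
  r_1 = 2 (mod 9)
  r_2 = 11 (mod 27)
  r_3 = 38 (mod 81)
Final: r_3 = 38, and one checks f(r_3) ≡ 0 mod 3^4.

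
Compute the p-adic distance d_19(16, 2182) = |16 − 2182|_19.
d_19(16, 2182) = 1/361

Step 1 — x − y = 16 − 2182 = -2166. Step 2 — v_19(-2166) = 2 (factor: -2166 = −(19^2 · 6); the sign does not affect v_p). Step 3 — |x − y|_19 = 19^{-2} = 1/361.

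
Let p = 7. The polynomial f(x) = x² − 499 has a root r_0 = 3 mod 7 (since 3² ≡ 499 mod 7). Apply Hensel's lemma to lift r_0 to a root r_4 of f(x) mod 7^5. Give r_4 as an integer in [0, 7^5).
r_4 = 10489 (mod 16807)

Hensel's recurrence: r_{i+1} = r_i − f(r_i)·(f′(r_i))^{-1} mod 7^{i+2}, with f′(x) = 2x. Iterate:
  r_0 = 3 (mod 7)
  r_1 = 3 (mod 49)
  r_2 = 199 (mod 343)
  r_3 = 885 (mod 2401)
  r_4 = 10489 (mod 16807)
Final: r_4 = 10489, and one checks f(r_4) ≡ 0 mod 7^5.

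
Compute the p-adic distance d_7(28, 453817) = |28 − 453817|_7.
d_7(28, 453817) = 1/16807

Step 1 — x − y = 28 − 453817 = -453789. Step 2 — v_7(-453789) = 5 (factor: -453789 = −(7^5 · 27); the sign does not affect v_p). Step 3 — |x − y|_7 = 7^{-5} = 1/16807.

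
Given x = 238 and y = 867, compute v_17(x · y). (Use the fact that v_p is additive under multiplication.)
v_17(206346) = 3

v_p(x) = 1 (factor: 238 = 17^1 · 14); v_p(y) = 2 (factor: 867 = 17^2 · 3). Additivity: v_p(xy) = v_p(x) + v_p(y) = 1 + 2 = 3. (Direct check: xy = 206346 = 17^3 · (42).)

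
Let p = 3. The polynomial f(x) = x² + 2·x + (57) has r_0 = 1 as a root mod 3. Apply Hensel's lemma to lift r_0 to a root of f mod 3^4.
r_3 = 4 (mod 81)

Hensel: r_{i+1} = r_i − f(r_i)·(f′(r_i))^{-1} mod 3^{i+2}, f′(x) = 2x + 2. Iterate:
  r_0 = 1 (mod 3)
  r_1 = 4 (mod 9)
  r_2 = 4 (mod 27)
  r_3 = 4 (mod 81)
Final: r = 4 satisfies f(r) ≡ 0 mod 3^4.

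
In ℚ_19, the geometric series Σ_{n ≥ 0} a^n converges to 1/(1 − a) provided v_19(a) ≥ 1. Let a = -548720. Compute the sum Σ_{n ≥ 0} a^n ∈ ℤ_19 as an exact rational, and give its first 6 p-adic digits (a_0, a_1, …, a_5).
Σ a^n = 1/(1 − a) = 1/548721;  first 6 digits = (1, 0, 0, 15, 14, 18)

v_19(a) = 3 ≥ 1, so the series converges in ℤ_19 to 1/(1 − a) = 1/(1 − (-548720)) = 1/548721. Expand this rational in ℤ_19: compute digits iteratively via d_i = x_i mod 19, x_{i+1} = (x_i − d_i)/19. The first 6 digits are (1, 0, 0, 15, 14, 18).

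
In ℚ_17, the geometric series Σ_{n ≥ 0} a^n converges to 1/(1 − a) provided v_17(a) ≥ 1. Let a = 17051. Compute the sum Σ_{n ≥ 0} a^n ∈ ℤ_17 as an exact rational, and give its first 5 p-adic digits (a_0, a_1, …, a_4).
Σ a^n = 1/(1 − a) = -1/17050;  first 5 digits = (1, 0, 8, 3, 13)

v_17(a) = 2 ≥ 1, so the series converges in ℤ_17 to 1/(1 − a) = 1/(1 − 17051) = -1/17050. Expand this rational in ℤ_17: compute digits iteratively via d_i = x_i mod 17, x_{i+1} = (x_i − d_i)/17. The first 5 digits are (1, 0, 8, 3, 13).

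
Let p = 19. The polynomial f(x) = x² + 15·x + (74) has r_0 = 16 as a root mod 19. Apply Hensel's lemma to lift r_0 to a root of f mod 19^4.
r_3 = 40505 (mod 130321)

Hensel: r_{i+1} = r_i − f(r_i)·(f′(r_i))^{-1} mod 19^{i+2}, f′(x) = 2x + 15. Iterate:
  r_0 = 16 (mod 19)
  r_1 = 73 (mod 361)
  r_2 = 6210 (mod 6859)
  r_3 = 40505 (mod 130321)
Final: r = 40505 satisfies f(r) ≡ 0 mod 19^4.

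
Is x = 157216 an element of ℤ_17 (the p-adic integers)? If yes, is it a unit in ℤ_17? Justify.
x ∈ ℤ_17 but not a unit; v_17(x) = 3 > 0

ℤ_17 = {x ∈ ℚ_17 : v_17(x) ≥ 0} and ℤ_17^× = {x ∈ ℤ_17 : v_17(x) = 0}. Here v_17(157216) = v_17(num) − v_17(den) = 3; compare against these criteria.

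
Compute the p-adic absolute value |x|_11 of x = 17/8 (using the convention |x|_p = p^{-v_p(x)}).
|17/8|_11 = 1

Step 1 — compute v_11(x) by factoring powers of 11 out of the numerator and denominator: v_11(17/8) = 0. Step 2 — apply |x|_p = p^{-v_p(x)} = 11^{0} = 1.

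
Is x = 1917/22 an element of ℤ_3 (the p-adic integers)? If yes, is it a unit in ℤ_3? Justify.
x ∈ ℤ_3 but not a unit; v_3(x) = 3 > 0

ℤ_3 = {x ∈ ℚ_3 : v_3(x) ≥ 0} and ℤ_3^× = {x ∈ ℤ_3 : v_3(x) = 0}. Here v_3(1917/22) = v_3(num) − v_3(den) = 3; compare against these criteria.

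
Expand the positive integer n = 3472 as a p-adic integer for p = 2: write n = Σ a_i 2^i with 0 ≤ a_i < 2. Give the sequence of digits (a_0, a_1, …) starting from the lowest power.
(a_0, a_1, …) = (0, 0, 0, 0, 1, 0, 0, 1, 1, 0, 1, 1)

Repeated division by 2 gives the digits low-to-high: 3472 = 1·2^4 + 1·2^7 + 1·2^8 + 1·2^10 + 1·2^11. Digit sequence: (0, 0, 0, 0, 1, 0, 0, 1, 1, 0, 1, 1).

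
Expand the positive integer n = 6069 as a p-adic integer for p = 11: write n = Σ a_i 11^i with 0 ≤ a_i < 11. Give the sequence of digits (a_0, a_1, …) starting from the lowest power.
(a_0, a_1, …) = (8, 1, 6, 4)

Repeated division by 11 gives the digits low-to-high: 6069 = 8 + 1·11^1 + 6·11^2 + 4·11^3. Digit sequence: (8, 1, 6, 4).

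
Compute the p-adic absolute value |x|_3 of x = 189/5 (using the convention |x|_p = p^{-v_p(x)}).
|189/5|_3 = 1/27

Step 1 — compute v_3(x) by factoring powers of 3 out of the numerator and denominator: v_3(189/5) = 3. Step 2 — apply |x|_p = p^{-v_p(x)} = 3^{-3} = 1/27.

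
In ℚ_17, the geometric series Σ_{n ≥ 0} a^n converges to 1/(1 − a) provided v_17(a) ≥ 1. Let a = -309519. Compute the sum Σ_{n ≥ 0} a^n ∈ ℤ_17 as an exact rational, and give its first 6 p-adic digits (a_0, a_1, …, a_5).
Σ a^n = 1/(1 − a) = 1/309520;  first 6 digits = (1, 0, 0, 5, 13, 16)

v_17(a) = 3 ≥ 1, so the series converges in ℤ_17 to 1/(1 − a) = 1/(1 − (-309519)) = 1/309520. Expand this rational in ℤ_17: compute digits iteratively via d_i = x_i mod 17, x_{i+1} = (x_i − d_i)/17. The first 6 digits are (1, 0, 0, 5, 13, 16).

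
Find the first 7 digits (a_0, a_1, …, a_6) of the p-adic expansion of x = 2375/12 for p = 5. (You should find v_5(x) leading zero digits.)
(a_0, …, a_6) = (0, 0, 0, 2, 2, 0, 2)

v_5(2375/12) = 3, so a_0 = ... = a_2 = 0. Factor out: x = 5^3 · u with u = 19/12 a unit in ℤ_5. Expand u iteratively via a_{v+i} = u_i mod 5, u_{i+1} = (u_i − a_{v+i})/5:
  u_0 = 19/12;  a_3 = 2;  u_1 = (u_0 − 2)/5 = -1/12
  u_1 = -1/12;  a_4 = 2;  u_2 = (u_1 − 2)/5 = -5/12
  u_2 = -5/12;  a_5 = 0;  u_3 = (u_2 − 0)/5 = -1/12
  u_3 = -1/12;  a_6 = 2;  u_4 = (u_3 − 2)/5 = -5/12
Digits: (0, 0, 0, 2, 2, 0, 2).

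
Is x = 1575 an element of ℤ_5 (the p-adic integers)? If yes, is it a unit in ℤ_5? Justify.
x ∈ ℤ_5 but not a unit; v_5(x) = 2 > 0

ℤ_5 = {x ∈ ℚ_5 : v_5(x) ≥ 0} and ℤ_5^× = {x ∈ ℤ_5 : v_5(x) = 0}. Here v_5(1575) = v_5(num) − v_5(den) = 2; compare against these criteria.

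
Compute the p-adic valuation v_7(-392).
v_7(-392) = 2

v_7(n) is the largest exponent k such that 7^k divides n. Factor out: -392 = -7^2 · 8. (Sign doesn't affect v_p.) So v_7(-392) = 2.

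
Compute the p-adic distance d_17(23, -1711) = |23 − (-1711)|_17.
d_17(23, -1711) = 1/289

Step 1 — x − y = 23 − (-1711) = 1734. Step 2 — v_17(1734) = 2 (factor: 1734 = (17^2 · 6); the sign does not affect v_p). Step 3 — |x − y|_17 = 17^{-2} = 1/289.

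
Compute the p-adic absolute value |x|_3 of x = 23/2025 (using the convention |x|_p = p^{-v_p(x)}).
|23/2025|_3 = 81

Step 1 — compute v_3(x) by factoring powers of 3 out of the numerator and denominator: v_3(23/2025) = -4. Step 2 — apply |x|_p = p^{-v_p(x)} = 3^{4} = 81.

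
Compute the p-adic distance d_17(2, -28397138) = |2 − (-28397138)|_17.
d_17(2, -28397138) = 1/1419857

Step 1 — x − y = 2 − (-28397138) = 28397140. Step 2 — v_17(28397140) = 5 (factor: 28397140 = (17^5 · 20); the sign does not affect v_p). Step 3 — |x − y|_17 = 17^{-5} = 1/1419857.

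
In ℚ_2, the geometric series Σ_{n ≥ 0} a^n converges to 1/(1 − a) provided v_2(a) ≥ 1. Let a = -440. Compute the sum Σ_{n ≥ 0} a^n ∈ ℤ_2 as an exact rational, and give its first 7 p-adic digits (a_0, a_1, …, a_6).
Σ a^n = 1/(1 − a) = 1/441;  first 7 digits = (1, 0, 0, 1, 0, 0, 0)

v_2(a) = 3 ≥ 1, so the series converges in ℤ_2 to 1/(1 − a) = 1/(1 − (-440)) = 1/441. Expand this rational in ℤ_2: compute digits iteratively via d_i = x_i mod 2, x_{i+1} = (x_i − d_i)/2. The first 7 digits are (1, 0, 0, 1, 0, 0, 0).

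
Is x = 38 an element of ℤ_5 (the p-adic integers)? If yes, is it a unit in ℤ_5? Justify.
x ∈ ℤ_5^× (unit); v_5(x) = 0

ℤ_5 = {x ∈ ℚ_5 : v_5(x) ≥ 0} and ℤ_5^× = {x ∈ ℤ_5 : v_5(x) = 0}. Here v_5(38) = v_5(num) − v_5(den) = 0; compare against these criteria.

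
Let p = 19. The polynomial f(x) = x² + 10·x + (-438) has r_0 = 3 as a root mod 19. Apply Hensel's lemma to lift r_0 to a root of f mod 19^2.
r_1 = 231 (mod 361)

Hensel: r_{i+1} = r_i − f(r_i)·(f′(r_i))^{-1} mod 19^{i+2}, f′(x) = 2x + 10. Iterate:
  r_0 = 3 (mod 19)
  r_1 = 231 (mod 361)
Final: r = 231 satisfies f(r) ≡ 0 mod 19^2.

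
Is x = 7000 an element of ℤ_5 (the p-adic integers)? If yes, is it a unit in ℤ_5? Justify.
x ∈ ℤ_5 but not a unit; v_5(x) = 3 > 0

ℤ_5 = {x ∈ ℚ_5 : v_5(x) ≥ 0} and ℤ_5^× = {x ∈ ℤ_5 : v_5(x) = 0}. Here v_5(7000) = v_5(num) − v_5(den) = 3; compare against these criteria.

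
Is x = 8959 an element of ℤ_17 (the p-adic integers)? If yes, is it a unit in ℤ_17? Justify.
x ∈ ℤ_17 but not a unit; v_17(x) = 2 > 0

ℤ_17 = {x ∈ ℚ_17 : v_17(x) ≥ 0} and ℤ_17^× = {x ∈ ℤ_17 : v_17(x) = 0}. Here v_17(8959) = v_17(num) − v_17(den) = 2; compare against these criteria.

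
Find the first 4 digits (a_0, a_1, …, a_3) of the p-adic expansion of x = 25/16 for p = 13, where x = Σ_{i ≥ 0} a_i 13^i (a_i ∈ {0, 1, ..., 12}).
(a_0, …, a_3) = (4, 12, 8, 5)

v_13(25/16) = 0 (numerator and denominator both coprime to 13), so x ∈ ℤ_13^×. Compute digits iteratively via a_i = x_i mod 13, x_{i+1} = (x_i − a_i)/13, with x_0 = x:
  x_0 = 25/16;  a_0 = 4;  x_1 = (x_0 − 4)/13 = -3/16
  x_1 = -3/16;  a_1 = 12;  x_2 = (x_1 − 12)/13 = -15/16
  x_2 = -15/16;  a_2 = 8;  x_3 = (x_2 − 8)/13 = -11/16
  x_3 = -11/16;  a_3 = 5;  x_4 = (x_3 − 5)/13 = -7/16
Digits: (4, 12, 8, 5).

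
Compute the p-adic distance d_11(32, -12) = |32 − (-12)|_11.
d_11(32, -12) = 1/11

Step 1 — x − y = 32 − (-12) = 44. Step 2 — v_11(44) = 1 (factor: 44 = (11^1 · 4); the sign does not affect v_p). Step 3 — |x − y|_11 = 11^{-1} = 1/11.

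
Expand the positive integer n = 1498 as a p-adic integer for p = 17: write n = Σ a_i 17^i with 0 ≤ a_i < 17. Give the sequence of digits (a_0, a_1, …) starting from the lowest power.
(a_0, a_1, …) = (2, 3, 5)

Repeated division by 17 gives the digits low-to-high: 1498 = 2 + 3·17^1 + 5·17^2. Digit sequence: (2, 3, 5).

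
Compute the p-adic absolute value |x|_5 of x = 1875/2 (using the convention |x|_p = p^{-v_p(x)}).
|1875/2|_5 = 1/625

Step 1 — compute v_5(x) by factoring powers of 5 out of the numerator and denominator: v_5(1875/2) = 4. Step 2 — apply |x|_p = p^{-v_p(x)} = 5^{-4} = 1/625.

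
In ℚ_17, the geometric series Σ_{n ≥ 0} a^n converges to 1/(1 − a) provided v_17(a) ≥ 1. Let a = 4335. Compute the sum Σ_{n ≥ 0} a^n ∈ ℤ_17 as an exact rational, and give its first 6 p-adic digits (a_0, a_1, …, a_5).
Σ a^n = 1/(1 − a) = -1/4334;  first 6 digits = (1, 0, 15, 0, 4, 13)

v_17(a) = 2 ≥ 1, so the series converges in ℤ_17 to 1/(1 − a) = 1/(1 − 4335) = -1/4334. Expand this rational in ℤ_17: compute digits iteratively via d_i = x_i mod 17, x_{i+1} = (x_i − d_i)/17. The first 6 digits are (1, 0, 15, 0, 4, 13).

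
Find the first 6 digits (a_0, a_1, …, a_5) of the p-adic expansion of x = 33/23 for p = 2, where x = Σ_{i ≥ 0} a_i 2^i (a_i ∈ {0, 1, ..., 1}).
(a_0, …, a_5) = (1, 1, 1, 0, 0, 0)

v_2(33/23) = 0 (numerator and denominator both coprime to 2), so x ∈ ℤ_2^×. Compute digits iteratively via a_i = x_i mod 2, x_{i+1} = (x_i − a_i)/2, with x_0 = x:
  x_0 = 33/23;  a_0 = 1;  x_1 = (x_0 − 1)/2 = 5/23
  x_1 = 5/23;  a_1 = 1;  x_2 = (x_1 − 1)/2 = -9/23
  x_2 = -9/23;  a_2 = 1;  x_3 = (x_2 − 1)/2 = -16/23
  x_3 = -16/23;  a_3 = 0;  x_4 = (x_3 − 0)/2 = -8/23
  x_4 = -8/23;  a_4 = 0;  x_5 = (x_4 − 0)/2 = -4/23
  x_5 = -4/23;  a_5 = 0;  x_6 = (x_5 − 0)/2 = -2/23
Digits: (1, 1, 1, 0, 0, 0).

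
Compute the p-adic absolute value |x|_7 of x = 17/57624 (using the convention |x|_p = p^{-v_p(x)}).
|17/57624|_7 = 2401

Step 1 — compute v_7(x) by factoring powers of 7 out of the numerator and denominator: v_7(17/57624) = -4. Step 2 — apply |x|_p = p^{-v_p(x)} = 7^{4} = 2401.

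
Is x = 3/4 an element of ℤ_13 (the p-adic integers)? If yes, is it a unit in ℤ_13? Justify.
x ∈ ℤ_13^× (unit); v_13(x) = 0

ℤ_13 = {x ∈ ℚ_13 : v_13(x) ≥ 0} and ℤ_13^× = {x ∈ ℤ_13 : v_13(x) = 0}. Here v_13(3/4) = v_13(num) − v_13(den) = 0; compare against these criteria.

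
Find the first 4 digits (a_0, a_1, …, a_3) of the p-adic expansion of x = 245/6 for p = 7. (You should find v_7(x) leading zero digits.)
(a_0, …, a_3) = (0, 0, 2, 1)

v_7(245/6) = 2, so a_0 = ... = a_1 = 0. Factor out: x = 7^2 · u with u = 5/6 a unit in ℤ_7. Expand u iteratively via a_{v+i} = u_i mod 7, u_{i+1} = (u_i − a_{v+i})/7:
  u_0 = 5/6;  a_2 = 2;  u_1 = (u_0 − 2)/7 = -1/6
  u_1 = -1/6;  a_3 = 1;  u_2 = (u_1 − 1)/7 = -1/6
Digits: (0, 0, 2, 1).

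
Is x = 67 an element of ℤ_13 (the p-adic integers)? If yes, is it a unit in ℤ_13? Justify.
x ∈ ℤ_13^× (unit); v_13(x) = 0

ℤ_13 = {x ∈ ℚ_13 : v_13(x) ≥ 0} and ℤ_13^× = {x ∈ ℤ_13 : v_13(x) = 0}. Here v_13(67) = v_13(num) − v_13(den) = 0; compare against these criteria.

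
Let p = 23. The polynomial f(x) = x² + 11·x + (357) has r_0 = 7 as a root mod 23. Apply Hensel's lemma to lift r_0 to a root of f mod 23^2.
r_1 = 30 (mod 529)

Hensel: r_{i+1} = r_i − f(r_i)·(f′(r_i))^{-1} mod 23^{i+2}, f′(x) = 2x + 11. Iterate:
  r_0 = 7 (mod 23)
  r_1 = 30 (mod 529)
Final: r = 30 satisfies f(r) ≡ 0 mod 23^2.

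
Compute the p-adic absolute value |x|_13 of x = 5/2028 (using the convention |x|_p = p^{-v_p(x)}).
|5/2028|_13 = 169

Step 1 — compute v_13(x) by factoring powers of 13 out of the numerator and denominator: v_13(5/2028) = -2. Step 2 — apply |x|_p = p^{-v_p(x)} = 13^{2} = 169.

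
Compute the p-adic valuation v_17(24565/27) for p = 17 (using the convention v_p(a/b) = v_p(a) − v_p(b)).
v_17(24565/27) = 3

Factor powers of 17 from the numerator and denominator of the reduced fraction: 24565 = 17^3 · 5 and 27 = 17^0 · 27. Apply v_p(a/b) = v_p(a) − v_p(b): v_17(24565/27) = 3 − 0 = 3.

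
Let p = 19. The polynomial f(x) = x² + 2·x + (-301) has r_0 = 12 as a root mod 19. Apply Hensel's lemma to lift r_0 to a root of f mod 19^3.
r_2 = 5807 (mod 6859)

Hensel: r_{i+1} = r_i − f(r_i)·(f′(r_i))^{-1} mod 19^{i+2}, f′(x) = 2x + 2. Iterate:
  r_0 = 12 (mod 19)
  r_1 = 31 (mod 361)
  r_2 = 5807 (mod 6859)
Final: r = 5807 satisfies f(r) ≡ 0 mod 19^3.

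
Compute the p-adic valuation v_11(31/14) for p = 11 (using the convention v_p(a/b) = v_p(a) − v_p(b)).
v_11(31/14) = 0

Factor powers of 11 from the numerator and denominator of the reduced fraction: 31 = 11^0 · 31 and 14 = 11^0 · 14. Apply v_p(a/b) = v_p(a) − v_p(b): v_11(31/14) = 0 − 0 = 0.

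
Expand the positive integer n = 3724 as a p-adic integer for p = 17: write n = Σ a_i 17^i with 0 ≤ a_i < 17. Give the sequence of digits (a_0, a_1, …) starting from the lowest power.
(a_0, a_1, …) = (1, 15, 12)

Repeated division by 17 gives the digits low-to-high: 3724 = 1 + 15·17^1 + 12·17^2. Digit sequence: (1, 15, 12).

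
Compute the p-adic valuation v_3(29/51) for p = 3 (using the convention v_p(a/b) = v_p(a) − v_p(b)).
v_3(29/51) = -1

Factor powers of 3 from the numerator and denominator of the reduced fraction: 29 = 3^0 · 29 and 51 = 3^1 · 17. Apply v_p(a/b) = v_p(a) − v_p(b): v_3(29/51) = 0 − 1 = -1.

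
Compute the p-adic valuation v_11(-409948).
v_11(-409948) = 4

v_11(n) is the largest exponent k such that 11^k divides n. Factor out: -409948 = -11^4 · 28. (Sign doesn't affect v_p.) So v_11(-409948) = 4.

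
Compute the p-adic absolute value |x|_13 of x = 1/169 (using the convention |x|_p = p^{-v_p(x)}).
|1/169|_13 = 169

Step 1 — compute v_13(x) by factoring powers of 13 out of the numerator and denominator: v_13(1/169) = -2. Step 2 — apply |x|_p = p^{-v_p(x)} = 13^{2} = 169.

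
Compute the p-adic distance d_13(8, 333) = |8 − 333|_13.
d_13(8, 333) = 1/13

Step 1 — x − y = 8 − 333 = -325. Step 2 — v_13(-325) = 1 (factor: -325 = −(13^1 · 25); the sign does not affect v_p). Step 3 — |x − y|_13 = 13^{-1} = 1/13.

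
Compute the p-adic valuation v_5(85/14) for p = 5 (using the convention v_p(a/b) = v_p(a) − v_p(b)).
v_5(85/14) = 1

Factor powers of 5 from the numerator and denominator of the reduced fraction: 85 = 5^1 · 17 and 14 = 5^0 · 14. Apply v_p(a/b) = v_p(a) − v_p(b): v_5(85/14) = 1 − 0 = 1.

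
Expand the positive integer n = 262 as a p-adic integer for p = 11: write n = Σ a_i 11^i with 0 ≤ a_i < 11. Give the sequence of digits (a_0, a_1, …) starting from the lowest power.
(a_0, a_1, …) = (9, 1, 2)

Repeated division by 11 gives the digits low-to-high: 262 = 9 + 1·11^1 + 2·11^2. Digit sequence: (9, 1, 2).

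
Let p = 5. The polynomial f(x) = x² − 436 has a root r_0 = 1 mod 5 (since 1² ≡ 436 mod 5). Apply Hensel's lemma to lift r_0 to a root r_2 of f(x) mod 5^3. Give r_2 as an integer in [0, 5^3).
r_2 = 81 (mod 125)

Hensel's recurrence: r_{i+1} = r_i − f(r_i)·(f′(r_i))^{-1} mod 5^{i+2}, with f′(x) = 2x. Iterate:
  r_0 = 1 (mod 5)
  r_1 = 6 (mod 25)
  r_2 = 81 (mod 125)
Final: r_2 = 81, and one checks f(r_2) ≡ 0 mod 5^3.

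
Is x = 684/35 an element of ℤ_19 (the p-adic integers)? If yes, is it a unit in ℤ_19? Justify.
x ∈ ℤ_19 but not a unit; v_19(x) = 1 > 0

ℤ_19 = {x ∈ ℚ_19 : v_19(x) ≥ 0} and ℤ_19^× = {x ∈ ℤ_19 : v_19(x) = 0}. Here v_19(684/35) = v_19(num) − v_19(den) = 1; compare against these criteria.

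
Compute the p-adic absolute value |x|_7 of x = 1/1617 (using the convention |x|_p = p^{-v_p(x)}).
|1/1617|_7 = 49

Step 1 — compute v_7(x) by factoring powers of 7 out of the numerator and denominator: v_7(1/1617) = -2. Step 2 — apply |x|_p = p^{-v_p(x)} = 7^{2} = 49.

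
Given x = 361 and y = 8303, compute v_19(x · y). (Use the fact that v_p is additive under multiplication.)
v_19(2997383) = 4

v_p(x) = 2 (factor: 361 = 19^2 · 1); v_p(y) = 2 (factor: 8303 = 19^2 · 23). Additivity: v_p(xy) = v_p(x) + v_p(y) = 2 + 2 = 4. (Direct check: xy = 2997383 = 19^4 · (23).)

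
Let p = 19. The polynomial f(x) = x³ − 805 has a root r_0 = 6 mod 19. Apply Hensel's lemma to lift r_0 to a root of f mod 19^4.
r_3 = 121264 (mod 130321)

Hensel: r_{i+1} = r_i − f(r_i)/f′(r_i) mod 19^{i+2}, where f′(x) = 3x². Iterate:
  r_0 = 6 (mod 19)
  r_1 = 329 (mod 361)
  r_2 = 4661 (mod 6859)
  r_3 = 121264 (mod 130321)
Final: r = 121264 with f(r) ≡ 0 mod 19^4.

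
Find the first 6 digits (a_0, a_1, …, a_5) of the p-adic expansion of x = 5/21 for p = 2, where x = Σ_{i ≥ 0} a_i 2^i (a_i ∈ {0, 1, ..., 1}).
(a_0, …, a_5) = (1, 0, 0, 0, 1, 1)

v_2(5/21) = 0 (numerator and denominator both coprime to 2), so x ∈ ℤ_2^×. Compute digits iteratively via a_i = x_i mod 2, x_{i+1} = (x_i − a_i)/2, with x_0 = x:
  x_0 = 5/21;  a_0 = 1;  x_1 = (x_0 − 1)/2 = -8/21
  x_1 = -8/21;  a_1 = 0;  x_2 = (x_1 − 0)/2 = -4/21
  x_2 = -4/21;  a_2 = 0;  x_3 = (x_2 − 0)/2 = -2/21
  x_3 = -2/21;  a_3 = 0;  x_4 = (x_3 − 0)/2 = -1/21
  x_4 = -1/21;  a_4 = 1;  x_5 = (x_4 − 1)/2 = -11/21
  x_5 = -11/21;  a_5 = 1;  x_6 = (x_5 − 1)/2 = -16/21
Digits: (1, 0, 0, 0, 1, 1).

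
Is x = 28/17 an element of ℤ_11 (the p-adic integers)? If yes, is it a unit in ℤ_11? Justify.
x ∈ ℤ_11^× (unit); v_11(x) = 0

ℤ_11 = {x ∈ ℚ_11 : v_11(x) ≥ 0} and ℤ_11^× = {x ∈ ℤ_11 : v_11(x) = 0}. Here v_11(28/17) = v_11(num) − v_11(den) = 0; compare against these criteria.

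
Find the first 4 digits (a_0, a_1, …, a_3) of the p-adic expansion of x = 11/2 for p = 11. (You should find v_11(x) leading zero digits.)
(a_0, …, a_3) = (0, 6, 5, 5)

v_11(11/2) = 1, so a_0 = ... = a_0 = 0. Factor out: x = 11^1 · u with u = 1/2 a unit in ℤ_11. Expand u iteratively via a_{v+i} = u_i mod 11, u_{i+1} = (u_i − a_{v+i})/11:
  u_0 = 1/2;  a_1 = 6;  u_1 = (u_0 − 6)/11 = -1/2
  u_1 = -1/2;  a_2 = 5;  u_2 = (u_1 − 5)/11 = -1/2
  u_2 = -1/2;  a_3 = 5;  u_3 = (u_2 − 5)/11 = -1/2
Digits: (0, 6, 5, 5).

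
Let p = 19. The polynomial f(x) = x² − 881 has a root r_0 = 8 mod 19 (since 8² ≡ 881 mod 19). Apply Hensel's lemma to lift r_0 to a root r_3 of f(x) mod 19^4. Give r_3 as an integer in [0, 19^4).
r_3 = 72778 (mod 130321)

Hensel's recurrence: r_{i+1} = r_i − f(r_i)·(f′(r_i))^{-1} mod 19^{i+2}, with f′(x) = 2x. Iterate:
  r_0 = 8 (mod 19)
  r_1 = 217 (mod 361)
  r_2 = 4188 (mod 6859)
  r_3 = 72778 (mod 130321)
Final: r_3 = 72778, and one checks f(r_3) ≡ 0 mod 19^4.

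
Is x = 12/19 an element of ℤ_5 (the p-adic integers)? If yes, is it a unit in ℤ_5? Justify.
x ∈ ℤ_5^× (unit); v_5(x) = 0

ℤ_5 = {x ∈ ℚ_5 : v_5(x) ≥ 0} and ℤ_5^× = {x ∈ ℤ_5 : v_5(x) = 0}. Here v_5(12/19) = v_5(num) − v_5(den) = 0; compare against these criteria.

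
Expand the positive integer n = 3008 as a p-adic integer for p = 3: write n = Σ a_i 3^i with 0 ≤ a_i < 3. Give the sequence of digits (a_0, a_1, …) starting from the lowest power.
(a_0, a_1, …) = (2, 0, 1, 0, 1, 0, 1, 1)

Repeated division by 3 gives the digits low-to-high: 3008 = 2 + 1·3^2 + 1·3^4 + 1·3^6 + 1·3^7. Digit sequence: (2, 0, 1, 0, 1, 0, 1, 1).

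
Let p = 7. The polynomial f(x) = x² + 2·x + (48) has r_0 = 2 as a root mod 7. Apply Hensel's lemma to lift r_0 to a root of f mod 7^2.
r_1 = 9 (mod 49)

Hensel: r_{i+1} = r_i − f(r_i)·(f′(r_i))^{-1} mod 7^{i+2}, f′(x) = 2x + 2. Iterate:
  r_0 = 2 (mod 7)
  r_1 = 9 (mod 49)
Final: r = 9 satisfies f(r) ≡ 0 mod 7^2.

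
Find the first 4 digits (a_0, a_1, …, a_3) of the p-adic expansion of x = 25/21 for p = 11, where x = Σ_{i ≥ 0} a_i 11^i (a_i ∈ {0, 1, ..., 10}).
(a_0, …, a_3) = (8, 2, 5, 10)

v_11(25/21) = 0 (numerator and denominator both coprime to 11), so x ∈ ℤ_11^×. Compute digits iteratively via a_i = x_i mod 11, x_{i+1} = (x_i − a_i)/11, with x_0 = x:
  x_0 = 25/21;  a_0 = 8;  x_1 = (x_0 − 8)/11 = -13/21
  x_1 = -13/21;  a_1 = 2;  x_2 = (x_1 − 2)/11 = -5/21
  x_2 = -5/21;  a_2 = 5;  x_3 = (x_2 − 5)/11 = -10/21
  x_3 = -10/21;  a_3 = 10;  x_4 = (x_3 − 10)/11 = -20/21
Digits: (8, 2, 5, 10).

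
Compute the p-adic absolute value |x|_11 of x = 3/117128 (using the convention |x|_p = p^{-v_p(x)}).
|3/117128|_11 = 14641

Step 1 — compute v_11(x) by factoring powers of 11 out of the numerator and denominator: v_11(3/117128) = -4. Step 2 — apply |x|_p = p^{-v_p(x)} = 11^{4} = 14641.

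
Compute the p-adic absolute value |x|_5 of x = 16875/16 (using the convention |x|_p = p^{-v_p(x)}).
|16875/16|_5 = 1/625

Step 1 — compute v_5(x) by factoring powers of 5 out of the numerator and denominator: v_5(16875/16) = 4. Step 2 — apply |x|_p = p^{-v_p(x)} = 5^{-4} = 1/625.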